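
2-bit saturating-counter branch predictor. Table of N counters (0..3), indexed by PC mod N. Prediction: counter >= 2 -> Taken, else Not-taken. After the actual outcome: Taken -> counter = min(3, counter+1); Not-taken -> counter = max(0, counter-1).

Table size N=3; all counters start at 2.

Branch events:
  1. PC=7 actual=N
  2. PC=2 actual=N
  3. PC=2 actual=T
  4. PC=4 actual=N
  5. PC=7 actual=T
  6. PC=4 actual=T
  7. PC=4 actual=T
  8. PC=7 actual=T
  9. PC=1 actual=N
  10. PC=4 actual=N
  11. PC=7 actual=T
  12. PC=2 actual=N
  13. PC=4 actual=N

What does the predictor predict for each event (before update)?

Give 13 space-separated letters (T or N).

Answer: T T N N N N T T T T N T T

Derivation:
Ev 1: PC=7 idx=1 pred=T actual=N -> ctr[1]=1
Ev 2: PC=2 idx=2 pred=T actual=N -> ctr[2]=1
Ev 3: PC=2 idx=2 pred=N actual=T -> ctr[2]=2
Ev 4: PC=4 idx=1 pred=N actual=N -> ctr[1]=0
Ev 5: PC=7 idx=1 pred=N actual=T -> ctr[1]=1
Ev 6: PC=4 idx=1 pred=N actual=T -> ctr[1]=2
Ev 7: PC=4 idx=1 pred=T actual=T -> ctr[1]=3
Ev 8: PC=7 idx=1 pred=T actual=T -> ctr[1]=3
Ev 9: PC=1 idx=1 pred=T actual=N -> ctr[1]=2
Ev 10: PC=4 idx=1 pred=T actual=N -> ctr[1]=1
Ev 11: PC=7 idx=1 pred=N actual=T -> ctr[1]=2
Ev 12: PC=2 idx=2 pred=T actual=N -> ctr[2]=1
Ev 13: PC=4 idx=1 pred=T actual=N -> ctr[1]=1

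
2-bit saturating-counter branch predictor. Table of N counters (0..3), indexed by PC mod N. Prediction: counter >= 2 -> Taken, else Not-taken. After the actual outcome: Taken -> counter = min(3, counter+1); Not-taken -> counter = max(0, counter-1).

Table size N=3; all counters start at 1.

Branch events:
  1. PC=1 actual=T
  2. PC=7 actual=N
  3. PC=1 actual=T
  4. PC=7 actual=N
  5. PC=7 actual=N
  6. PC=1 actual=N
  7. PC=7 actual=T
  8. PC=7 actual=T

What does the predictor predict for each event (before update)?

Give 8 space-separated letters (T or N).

Answer: N T N T N N N N

Derivation:
Ev 1: PC=1 idx=1 pred=N actual=T -> ctr[1]=2
Ev 2: PC=7 idx=1 pred=T actual=N -> ctr[1]=1
Ev 3: PC=1 idx=1 pred=N actual=T -> ctr[1]=2
Ev 4: PC=7 idx=1 pred=T actual=N -> ctr[1]=1
Ev 5: PC=7 idx=1 pred=N actual=N -> ctr[1]=0
Ev 6: PC=1 idx=1 pred=N actual=N -> ctr[1]=0
Ev 7: PC=7 idx=1 pred=N actual=T -> ctr[1]=1
Ev 8: PC=7 idx=1 pred=N actual=T -> ctr[1]=2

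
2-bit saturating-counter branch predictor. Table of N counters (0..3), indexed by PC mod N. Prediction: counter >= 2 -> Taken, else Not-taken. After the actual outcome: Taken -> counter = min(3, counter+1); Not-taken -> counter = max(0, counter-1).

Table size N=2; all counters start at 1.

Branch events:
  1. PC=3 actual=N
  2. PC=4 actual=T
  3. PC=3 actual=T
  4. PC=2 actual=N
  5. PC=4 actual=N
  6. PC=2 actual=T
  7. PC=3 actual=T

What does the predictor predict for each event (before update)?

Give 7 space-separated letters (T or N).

Answer: N N N T N N N

Derivation:
Ev 1: PC=3 idx=1 pred=N actual=N -> ctr[1]=0
Ev 2: PC=4 idx=0 pred=N actual=T -> ctr[0]=2
Ev 3: PC=3 idx=1 pred=N actual=T -> ctr[1]=1
Ev 4: PC=2 idx=0 pred=T actual=N -> ctr[0]=1
Ev 5: PC=4 idx=0 pred=N actual=N -> ctr[0]=0
Ev 6: PC=2 idx=0 pred=N actual=T -> ctr[0]=1
Ev 7: PC=3 idx=1 pred=N actual=T -> ctr[1]=2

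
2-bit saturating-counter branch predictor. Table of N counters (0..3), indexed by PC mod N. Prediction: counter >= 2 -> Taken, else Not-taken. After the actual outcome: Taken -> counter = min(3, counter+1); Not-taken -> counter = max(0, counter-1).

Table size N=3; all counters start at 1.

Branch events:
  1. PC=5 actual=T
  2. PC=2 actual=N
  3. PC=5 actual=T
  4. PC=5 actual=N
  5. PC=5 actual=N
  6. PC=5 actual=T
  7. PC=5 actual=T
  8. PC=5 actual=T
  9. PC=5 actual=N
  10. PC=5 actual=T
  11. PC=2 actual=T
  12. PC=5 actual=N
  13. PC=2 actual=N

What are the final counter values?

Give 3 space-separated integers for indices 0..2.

Ev 1: PC=5 idx=2 pred=N actual=T -> ctr[2]=2
Ev 2: PC=2 idx=2 pred=T actual=N -> ctr[2]=1
Ev 3: PC=5 idx=2 pred=N actual=T -> ctr[2]=2
Ev 4: PC=5 idx=2 pred=T actual=N -> ctr[2]=1
Ev 5: PC=5 idx=2 pred=N actual=N -> ctr[2]=0
Ev 6: PC=5 idx=2 pred=N actual=T -> ctr[2]=1
Ev 7: PC=5 idx=2 pred=N actual=T -> ctr[2]=2
Ev 8: PC=5 idx=2 pred=T actual=T -> ctr[2]=3
Ev 9: PC=5 idx=2 pred=T actual=N -> ctr[2]=2
Ev 10: PC=5 idx=2 pred=T actual=T -> ctr[2]=3
Ev 11: PC=2 idx=2 pred=T actual=T -> ctr[2]=3
Ev 12: PC=5 idx=2 pred=T actual=N -> ctr[2]=2
Ev 13: PC=2 idx=2 pred=T actual=N -> ctr[2]=1

Answer: 1 1 1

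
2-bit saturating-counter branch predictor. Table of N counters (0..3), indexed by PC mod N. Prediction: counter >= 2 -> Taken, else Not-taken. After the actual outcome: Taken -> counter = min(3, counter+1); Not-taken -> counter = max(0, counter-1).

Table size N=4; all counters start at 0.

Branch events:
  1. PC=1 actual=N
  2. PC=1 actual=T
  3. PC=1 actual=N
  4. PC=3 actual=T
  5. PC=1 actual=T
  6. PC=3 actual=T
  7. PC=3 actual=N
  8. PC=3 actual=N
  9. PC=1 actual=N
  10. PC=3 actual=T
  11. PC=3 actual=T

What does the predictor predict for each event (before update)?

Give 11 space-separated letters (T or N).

Answer: N N N N N N T N N N N

Derivation:
Ev 1: PC=1 idx=1 pred=N actual=N -> ctr[1]=0
Ev 2: PC=1 idx=1 pred=N actual=T -> ctr[1]=1
Ev 3: PC=1 idx=1 pred=N actual=N -> ctr[1]=0
Ev 4: PC=3 idx=3 pred=N actual=T -> ctr[3]=1
Ev 5: PC=1 idx=1 pred=N actual=T -> ctr[1]=1
Ev 6: PC=3 idx=3 pred=N actual=T -> ctr[3]=2
Ev 7: PC=3 idx=3 pred=T actual=N -> ctr[3]=1
Ev 8: PC=3 idx=3 pred=N actual=N -> ctr[3]=0
Ev 9: PC=1 idx=1 pred=N actual=N -> ctr[1]=0
Ev 10: PC=3 idx=3 pred=N actual=T -> ctr[3]=1
Ev 11: PC=3 idx=3 pred=N actual=T -> ctr[3]=2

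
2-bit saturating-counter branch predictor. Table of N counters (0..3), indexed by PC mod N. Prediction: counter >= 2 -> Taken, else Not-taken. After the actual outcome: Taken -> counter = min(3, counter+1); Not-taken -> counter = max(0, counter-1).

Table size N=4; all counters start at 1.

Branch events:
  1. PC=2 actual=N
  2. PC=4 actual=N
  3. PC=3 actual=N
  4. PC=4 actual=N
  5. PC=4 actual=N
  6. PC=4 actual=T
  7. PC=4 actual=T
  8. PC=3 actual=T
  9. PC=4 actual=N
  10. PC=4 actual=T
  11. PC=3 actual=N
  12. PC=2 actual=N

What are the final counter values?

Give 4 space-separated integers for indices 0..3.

Ev 1: PC=2 idx=2 pred=N actual=N -> ctr[2]=0
Ev 2: PC=4 idx=0 pred=N actual=N -> ctr[0]=0
Ev 3: PC=3 idx=3 pred=N actual=N -> ctr[3]=0
Ev 4: PC=4 idx=0 pred=N actual=N -> ctr[0]=0
Ev 5: PC=4 idx=0 pred=N actual=N -> ctr[0]=0
Ev 6: PC=4 idx=0 pred=N actual=T -> ctr[0]=1
Ev 7: PC=4 idx=0 pred=N actual=T -> ctr[0]=2
Ev 8: PC=3 idx=3 pred=N actual=T -> ctr[3]=1
Ev 9: PC=4 idx=0 pred=T actual=N -> ctr[0]=1
Ev 10: PC=4 idx=0 pred=N actual=T -> ctr[0]=2
Ev 11: PC=3 idx=3 pred=N actual=N -> ctr[3]=0
Ev 12: PC=2 idx=2 pred=N actual=N -> ctr[2]=0

Answer: 2 1 0 0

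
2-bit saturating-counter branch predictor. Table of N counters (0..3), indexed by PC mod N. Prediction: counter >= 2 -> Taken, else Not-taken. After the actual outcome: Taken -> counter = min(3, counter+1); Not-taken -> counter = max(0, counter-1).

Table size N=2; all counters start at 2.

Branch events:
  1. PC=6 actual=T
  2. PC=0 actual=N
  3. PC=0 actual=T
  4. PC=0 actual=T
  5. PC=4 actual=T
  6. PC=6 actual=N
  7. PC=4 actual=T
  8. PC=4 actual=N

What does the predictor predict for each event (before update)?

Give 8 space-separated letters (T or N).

Answer: T T T T T T T T

Derivation:
Ev 1: PC=6 idx=0 pred=T actual=T -> ctr[0]=3
Ev 2: PC=0 idx=0 pred=T actual=N -> ctr[0]=2
Ev 3: PC=0 idx=0 pred=T actual=T -> ctr[0]=3
Ev 4: PC=0 idx=0 pred=T actual=T -> ctr[0]=3
Ev 5: PC=4 idx=0 pred=T actual=T -> ctr[0]=3
Ev 6: PC=6 idx=0 pred=T actual=N -> ctr[0]=2
Ev 7: PC=4 idx=0 pred=T actual=T -> ctr[0]=3
Ev 8: PC=4 idx=0 pred=T actual=N -> ctr[0]=2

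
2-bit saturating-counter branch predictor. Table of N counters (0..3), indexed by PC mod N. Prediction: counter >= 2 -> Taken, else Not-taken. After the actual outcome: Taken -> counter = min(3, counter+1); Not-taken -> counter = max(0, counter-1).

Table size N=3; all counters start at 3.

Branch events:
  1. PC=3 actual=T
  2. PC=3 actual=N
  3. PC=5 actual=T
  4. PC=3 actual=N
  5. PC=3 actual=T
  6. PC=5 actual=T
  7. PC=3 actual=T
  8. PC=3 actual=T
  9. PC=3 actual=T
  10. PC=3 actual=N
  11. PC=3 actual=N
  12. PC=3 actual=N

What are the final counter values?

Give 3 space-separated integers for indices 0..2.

Answer: 0 3 3

Derivation:
Ev 1: PC=3 idx=0 pred=T actual=T -> ctr[0]=3
Ev 2: PC=3 idx=0 pred=T actual=N -> ctr[0]=2
Ev 3: PC=5 idx=2 pred=T actual=T -> ctr[2]=3
Ev 4: PC=3 idx=0 pred=T actual=N -> ctr[0]=1
Ev 5: PC=3 idx=0 pred=N actual=T -> ctr[0]=2
Ev 6: PC=5 idx=2 pred=T actual=T -> ctr[2]=3
Ev 7: PC=3 idx=0 pred=T actual=T -> ctr[0]=3
Ev 8: PC=3 idx=0 pred=T actual=T -> ctr[0]=3
Ev 9: PC=3 idx=0 pred=T actual=T -> ctr[0]=3
Ev 10: PC=3 idx=0 pred=T actual=N -> ctr[0]=2
Ev 11: PC=3 idx=0 pred=T actual=N -> ctr[0]=1
Ev 12: PC=3 idx=0 pred=N actual=N -> ctr[0]=0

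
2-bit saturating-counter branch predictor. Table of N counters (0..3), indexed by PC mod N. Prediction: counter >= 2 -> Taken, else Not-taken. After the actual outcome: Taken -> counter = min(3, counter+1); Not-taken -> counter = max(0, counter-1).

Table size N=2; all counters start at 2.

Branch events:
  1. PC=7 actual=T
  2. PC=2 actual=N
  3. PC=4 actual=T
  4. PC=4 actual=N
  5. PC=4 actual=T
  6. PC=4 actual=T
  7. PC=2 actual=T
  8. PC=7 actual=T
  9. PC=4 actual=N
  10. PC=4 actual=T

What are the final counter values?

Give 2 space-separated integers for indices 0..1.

Ev 1: PC=7 idx=1 pred=T actual=T -> ctr[1]=3
Ev 2: PC=2 idx=0 pred=T actual=N -> ctr[0]=1
Ev 3: PC=4 idx=0 pred=N actual=T -> ctr[0]=2
Ev 4: PC=4 idx=0 pred=T actual=N -> ctr[0]=1
Ev 5: PC=4 idx=0 pred=N actual=T -> ctr[0]=2
Ev 6: PC=4 idx=0 pred=T actual=T -> ctr[0]=3
Ev 7: PC=2 idx=0 pred=T actual=T -> ctr[0]=3
Ev 8: PC=7 idx=1 pred=T actual=T -> ctr[1]=3
Ev 9: PC=4 idx=0 pred=T actual=N -> ctr[0]=2
Ev 10: PC=4 idx=0 pred=T actual=T -> ctr[0]=3

Answer: 3 3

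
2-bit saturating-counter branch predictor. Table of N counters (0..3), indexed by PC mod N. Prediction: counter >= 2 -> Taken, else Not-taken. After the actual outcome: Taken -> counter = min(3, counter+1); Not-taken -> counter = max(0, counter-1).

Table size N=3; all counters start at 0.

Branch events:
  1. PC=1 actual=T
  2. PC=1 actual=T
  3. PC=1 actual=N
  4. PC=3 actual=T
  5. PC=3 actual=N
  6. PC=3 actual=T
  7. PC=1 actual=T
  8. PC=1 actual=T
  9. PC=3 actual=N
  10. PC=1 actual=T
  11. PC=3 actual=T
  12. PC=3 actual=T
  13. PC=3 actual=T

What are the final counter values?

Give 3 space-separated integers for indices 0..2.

Answer: 3 3 0

Derivation:
Ev 1: PC=1 idx=1 pred=N actual=T -> ctr[1]=1
Ev 2: PC=1 idx=1 pred=N actual=T -> ctr[1]=2
Ev 3: PC=1 idx=1 pred=T actual=N -> ctr[1]=1
Ev 4: PC=3 idx=0 pred=N actual=T -> ctr[0]=1
Ev 5: PC=3 idx=0 pred=N actual=N -> ctr[0]=0
Ev 6: PC=3 idx=0 pred=N actual=T -> ctr[0]=1
Ev 7: PC=1 idx=1 pred=N actual=T -> ctr[1]=2
Ev 8: PC=1 idx=1 pred=T actual=T -> ctr[1]=3
Ev 9: PC=3 idx=0 pred=N actual=N -> ctr[0]=0
Ev 10: PC=1 idx=1 pred=T actual=T -> ctr[1]=3
Ev 11: PC=3 idx=0 pred=N actual=T -> ctr[0]=1
Ev 12: PC=3 idx=0 pred=N actual=T -> ctr[0]=2
Ev 13: PC=3 idx=0 pred=T actual=T -> ctr[0]=3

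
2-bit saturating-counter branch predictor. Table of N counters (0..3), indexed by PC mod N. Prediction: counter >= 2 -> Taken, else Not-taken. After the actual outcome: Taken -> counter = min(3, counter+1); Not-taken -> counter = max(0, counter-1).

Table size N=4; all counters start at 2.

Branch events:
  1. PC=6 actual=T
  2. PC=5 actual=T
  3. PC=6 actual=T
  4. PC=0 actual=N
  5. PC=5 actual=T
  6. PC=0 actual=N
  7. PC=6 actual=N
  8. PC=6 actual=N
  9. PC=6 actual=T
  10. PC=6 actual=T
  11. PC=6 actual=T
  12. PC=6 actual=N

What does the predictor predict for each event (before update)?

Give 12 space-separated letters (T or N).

Answer: T T T T T N T T N T T T

Derivation:
Ev 1: PC=6 idx=2 pred=T actual=T -> ctr[2]=3
Ev 2: PC=5 idx=1 pred=T actual=T -> ctr[1]=3
Ev 3: PC=6 idx=2 pred=T actual=T -> ctr[2]=3
Ev 4: PC=0 idx=0 pred=T actual=N -> ctr[0]=1
Ev 5: PC=5 idx=1 pred=T actual=T -> ctr[1]=3
Ev 6: PC=0 idx=0 pred=N actual=N -> ctr[0]=0
Ev 7: PC=6 idx=2 pred=T actual=N -> ctr[2]=2
Ev 8: PC=6 idx=2 pred=T actual=N -> ctr[2]=1
Ev 9: PC=6 idx=2 pred=N actual=T -> ctr[2]=2
Ev 10: PC=6 idx=2 pred=T actual=T -> ctr[2]=3
Ev 11: PC=6 idx=2 pred=T actual=T -> ctr[2]=3
Ev 12: PC=6 idx=2 pred=T actual=N -> ctr[2]=2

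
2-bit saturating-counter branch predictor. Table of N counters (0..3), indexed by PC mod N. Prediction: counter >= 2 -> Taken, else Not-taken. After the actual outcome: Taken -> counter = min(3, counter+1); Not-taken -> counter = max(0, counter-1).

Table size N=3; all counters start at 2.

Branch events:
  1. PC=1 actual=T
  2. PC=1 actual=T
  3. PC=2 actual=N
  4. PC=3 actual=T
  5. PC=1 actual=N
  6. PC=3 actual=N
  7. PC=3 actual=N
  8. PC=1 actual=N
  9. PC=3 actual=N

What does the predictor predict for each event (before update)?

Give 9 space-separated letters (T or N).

Answer: T T T T T T T T N

Derivation:
Ev 1: PC=1 idx=1 pred=T actual=T -> ctr[1]=3
Ev 2: PC=1 idx=1 pred=T actual=T -> ctr[1]=3
Ev 3: PC=2 idx=2 pred=T actual=N -> ctr[2]=1
Ev 4: PC=3 idx=0 pred=T actual=T -> ctr[0]=3
Ev 5: PC=1 idx=1 pred=T actual=N -> ctr[1]=2
Ev 6: PC=3 idx=0 pred=T actual=N -> ctr[0]=2
Ev 7: PC=3 idx=0 pred=T actual=N -> ctr[0]=1
Ev 8: PC=1 idx=1 pred=T actual=N -> ctr[1]=1
Ev 9: PC=3 idx=0 pred=N actual=N -> ctr[0]=0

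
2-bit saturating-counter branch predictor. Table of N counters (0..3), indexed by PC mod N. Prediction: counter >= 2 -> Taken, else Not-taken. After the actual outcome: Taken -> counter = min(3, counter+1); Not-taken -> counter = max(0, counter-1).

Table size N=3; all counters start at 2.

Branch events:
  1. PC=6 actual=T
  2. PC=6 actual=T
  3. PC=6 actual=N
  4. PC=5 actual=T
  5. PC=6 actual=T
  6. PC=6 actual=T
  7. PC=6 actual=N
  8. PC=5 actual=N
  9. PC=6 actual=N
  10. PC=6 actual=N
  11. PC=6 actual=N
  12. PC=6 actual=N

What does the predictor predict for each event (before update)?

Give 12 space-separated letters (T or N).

Ev 1: PC=6 idx=0 pred=T actual=T -> ctr[0]=3
Ev 2: PC=6 idx=0 pred=T actual=T -> ctr[0]=3
Ev 3: PC=6 idx=0 pred=T actual=N -> ctr[0]=2
Ev 4: PC=5 idx=2 pred=T actual=T -> ctr[2]=3
Ev 5: PC=6 idx=0 pred=T actual=T -> ctr[0]=3
Ev 6: PC=6 idx=0 pred=T actual=T -> ctr[0]=3
Ev 7: PC=6 idx=0 pred=T actual=N -> ctr[0]=2
Ev 8: PC=5 idx=2 pred=T actual=N -> ctr[2]=2
Ev 9: PC=6 idx=0 pred=T actual=N -> ctr[0]=1
Ev 10: PC=6 idx=0 pred=N actual=N -> ctr[0]=0
Ev 11: PC=6 idx=0 pred=N actual=N -> ctr[0]=0
Ev 12: PC=6 idx=0 pred=N actual=N -> ctr[0]=0

Answer: T T T T T T T T T N N N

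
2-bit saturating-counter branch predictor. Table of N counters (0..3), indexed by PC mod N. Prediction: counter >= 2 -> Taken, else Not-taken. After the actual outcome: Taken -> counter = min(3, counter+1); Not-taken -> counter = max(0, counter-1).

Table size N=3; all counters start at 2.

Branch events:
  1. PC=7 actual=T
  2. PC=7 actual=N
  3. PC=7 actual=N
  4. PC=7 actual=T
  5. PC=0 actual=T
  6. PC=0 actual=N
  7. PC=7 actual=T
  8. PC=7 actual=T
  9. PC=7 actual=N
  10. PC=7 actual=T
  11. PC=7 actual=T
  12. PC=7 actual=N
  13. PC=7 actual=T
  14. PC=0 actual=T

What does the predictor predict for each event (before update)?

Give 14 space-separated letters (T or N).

Ev 1: PC=7 idx=1 pred=T actual=T -> ctr[1]=3
Ev 2: PC=7 idx=1 pred=T actual=N -> ctr[1]=2
Ev 3: PC=7 idx=1 pred=T actual=N -> ctr[1]=1
Ev 4: PC=7 idx=1 pred=N actual=T -> ctr[1]=2
Ev 5: PC=0 idx=0 pred=T actual=T -> ctr[0]=3
Ev 6: PC=0 idx=0 pred=T actual=N -> ctr[0]=2
Ev 7: PC=7 idx=1 pred=T actual=T -> ctr[1]=3
Ev 8: PC=7 idx=1 pred=T actual=T -> ctr[1]=3
Ev 9: PC=7 idx=1 pred=T actual=N -> ctr[1]=2
Ev 10: PC=7 idx=1 pred=T actual=T -> ctr[1]=3
Ev 11: PC=7 idx=1 pred=T actual=T -> ctr[1]=3
Ev 12: PC=7 idx=1 pred=T actual=N -> ctr[1]=2
Ev 13: PC=7 idx=1 pred=T actual=T -> ctr[1]=3
Ev 14: PC=0 idx=0 pred=T actual=T -> ctr[0]=3

Answer: T T T N T T T T T T T T T T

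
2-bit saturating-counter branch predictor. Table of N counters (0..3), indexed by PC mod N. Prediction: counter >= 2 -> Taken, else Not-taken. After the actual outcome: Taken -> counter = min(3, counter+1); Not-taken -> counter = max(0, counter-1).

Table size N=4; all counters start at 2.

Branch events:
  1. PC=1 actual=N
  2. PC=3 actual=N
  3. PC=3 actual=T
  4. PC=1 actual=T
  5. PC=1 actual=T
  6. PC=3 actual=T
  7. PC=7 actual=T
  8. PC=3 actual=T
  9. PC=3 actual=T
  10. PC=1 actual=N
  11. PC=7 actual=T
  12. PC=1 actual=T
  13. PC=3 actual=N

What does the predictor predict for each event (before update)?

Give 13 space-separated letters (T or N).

Answer: T T N N T T T T T T T T T

Derivation:
Ev 1: PC=1 idx=1 pred=T actual=N -> ctr[1]=1
Ev 2: PC=3 idx=3 pred=T actual=N -> ctr[3]=1
Ev 3: PC=3 idx=3 pred=N actual=T -> ctr[3]=2
Ev 4: PC=1 idx=1 pred=N actual=T -> ctr[1]=2
Ev 5: PC=1 idx=1 pred=T actual=T -> ctr[1]=3
Ev 6: PC=3 idx=3 pred=T actual=T -> ctr[3]=3
Ev 7: PC=7 idx=3 pred=T actual=T -> ctr[3]=3
Ev 8: PC=3 idx=3 pred=T actual=T -> ctr[3]=3
Ev 9: PC=3 idx=3 pred=T actual=T -> ctr[3]=3
Ev 10: PC=1 idx=1 pred=T actual=N -> ctr[1]=2
Ev 11: PC=7 idx=3 pred=T actual=T -> ctr[3]=3
Ev 12: PC=1 idx=1 pred=T actual=T -> ctr[1]=3
Ev 13: PC=3 idx=3 pred=T actual=N -> ctr[3]=2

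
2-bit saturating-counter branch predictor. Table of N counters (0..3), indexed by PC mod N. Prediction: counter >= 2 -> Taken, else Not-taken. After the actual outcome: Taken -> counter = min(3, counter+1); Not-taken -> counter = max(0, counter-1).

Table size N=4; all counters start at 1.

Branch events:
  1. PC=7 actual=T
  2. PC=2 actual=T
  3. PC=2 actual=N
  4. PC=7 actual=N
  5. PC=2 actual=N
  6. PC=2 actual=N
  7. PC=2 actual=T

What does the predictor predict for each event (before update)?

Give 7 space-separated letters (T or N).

Answer: N N T T N N N

Derivation:
Ev 1: PC=7 idx=3 pred=N actual=T -> ctr[3]=2
Ev 2: PC=2 idx=2 pred=N actual=T -> ctr[2]=2
Ev 3: PC=2 idx=2 pred=T actual=N -> ctr[2]=1
Ev 4: PC=7 idx=3 pred=T actual=N -> ctr[3]=1
Ev 5: PC=2 idx=2 pred=N actual=N -> ctr[2]=0
Ev 6: PC=2 idx=2 pred=N actual=N -> ctr[2]=0
Ev 7: PC=2 idx=2 pred=N actual=T -> ctr[2]=1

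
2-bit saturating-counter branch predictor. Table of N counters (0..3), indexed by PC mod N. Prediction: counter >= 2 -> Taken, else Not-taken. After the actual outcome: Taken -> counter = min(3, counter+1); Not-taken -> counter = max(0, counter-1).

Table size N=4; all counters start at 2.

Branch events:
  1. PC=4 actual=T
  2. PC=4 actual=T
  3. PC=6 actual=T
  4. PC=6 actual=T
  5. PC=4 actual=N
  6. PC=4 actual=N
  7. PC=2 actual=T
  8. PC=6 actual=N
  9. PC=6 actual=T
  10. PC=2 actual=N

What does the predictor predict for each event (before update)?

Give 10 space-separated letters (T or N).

Answer: T T T T T T T T T T

Derivation:
Ev 1: PC=4 idx=0 pred=T actual=T -> ctr[0]=3
Ev 2: PC=4 idx=0 pred=T actual=T -> ctr[0]=3
Ev 3: PC=6 idx=2 pred=T actual=T -> ctr[2]=3
Ev 4: PC=6 idx=2 pred=T actual=T -> ctr[2]=3
Ev 5: PC=4 idx=0 pred=T actual=N -> ctr[0]=2
Ev 6: PC=4 idx=0 pred=T actual=N -> ctr[0]=1
Ev 7: PC=2 idx=2 pred=T actual=T -> ctr[2]=3
Ev 8: PC=6 idx=2 pred=T actual=N -> ctr[2]=2
Ev 9: PC=6 idx=2 pred=T actual=T -> ctr[2]=3
Ev 10: PC=2 idx=2 pred=T actual=N -> ctr[2]=2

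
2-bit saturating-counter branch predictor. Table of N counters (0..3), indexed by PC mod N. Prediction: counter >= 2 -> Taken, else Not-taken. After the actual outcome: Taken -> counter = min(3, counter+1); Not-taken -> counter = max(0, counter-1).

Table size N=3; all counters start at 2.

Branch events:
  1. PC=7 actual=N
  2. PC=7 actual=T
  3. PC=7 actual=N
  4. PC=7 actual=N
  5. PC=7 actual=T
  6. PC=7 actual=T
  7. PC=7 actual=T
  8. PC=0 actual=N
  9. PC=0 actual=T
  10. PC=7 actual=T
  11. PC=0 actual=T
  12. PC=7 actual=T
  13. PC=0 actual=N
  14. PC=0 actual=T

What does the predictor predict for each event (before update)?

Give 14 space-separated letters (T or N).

Answer: T N T N N N T T N T T T T T

Derivation:
Ev 1: PC=7 idx=1 pred=T actual=N -> ctr[1]=1
Ev 2: PC=7 idx=1 pred=N actual=T -> ctr[1]=2
Ev 3: PC=7 idx=1 pred=T actual=N -> ctr[1]=1
Ev 4: PC=7 idx=1 pred=N actual=N -> ctr[1]=0
Ev 5: PC=7 idx=1 pred=N actual=T -> ctr[1]=1
Ev 6: PC=7 idx=1 pred=N actual=T -> ctr[1]=2
Ev 7: PC=7 idx=1 pred=T actual=T -> ctr[1]=3
Ev 8: PC=0 idx=0 pred=T actual=N -> ctr[0]=1
Ev 9: PC=0 idx=0 pred=N actual=T -> ctr[0]=2
Ev 10: PC=7 idx=1 pred=T actual=T -> ctr[1]=3
Ev 11: PC=0 idx=0 pred=T actual=T -> ctr[0]=3
Ev 12: PC=7 idx=1 pred=T actual=T -> ctr[1]=3
Ev 13: PC=0 idx=0 pred=T actual=N -> ctr[0]=2
Ev 14: PC=0 idx=0 pred=T actual=T -> ctr[0]=3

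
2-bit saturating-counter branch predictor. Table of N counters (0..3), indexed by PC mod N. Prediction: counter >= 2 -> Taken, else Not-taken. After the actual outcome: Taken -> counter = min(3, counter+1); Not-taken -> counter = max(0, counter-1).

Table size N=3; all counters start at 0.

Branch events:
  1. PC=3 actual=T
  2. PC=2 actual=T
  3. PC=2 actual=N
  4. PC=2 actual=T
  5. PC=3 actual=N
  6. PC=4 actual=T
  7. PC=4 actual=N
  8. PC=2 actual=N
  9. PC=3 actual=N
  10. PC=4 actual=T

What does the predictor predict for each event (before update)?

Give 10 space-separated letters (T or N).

Answer: N N N N N N N N N N

Derivation:
Ev 1: PC=3 idx=0 pred=N actual=T -> ctr[0]=1
Ev 2: PC=2 idx=2 pred=N actual=T -> ctr[2]=1
Ev 3: PC=2 idx=2 pred=N actual=N -> ctr[2]=0
Ev 4: PC=2 idx=2 pred=N actual=T -> ctr[2]=1
Ev 5: PC=3 idx=0 pred=N actual=N -> ctr[0]=0
Ev 6: PC=4 idx=1 pred=N actual=T -> ctr[1]=1
Ev 7: PC=4 idx=1 pred=N actual=N -> ctr[1]=0
Ev 8: PC=2 idx=2 pred=N actual=N -> ctr[2]=0
Ev 9: PC=3 idx=0 pred=N actual=N -> ctr[0]=0
Ev 10: PC=4 idx=1 pred=N actual=T -> ctr[1]=1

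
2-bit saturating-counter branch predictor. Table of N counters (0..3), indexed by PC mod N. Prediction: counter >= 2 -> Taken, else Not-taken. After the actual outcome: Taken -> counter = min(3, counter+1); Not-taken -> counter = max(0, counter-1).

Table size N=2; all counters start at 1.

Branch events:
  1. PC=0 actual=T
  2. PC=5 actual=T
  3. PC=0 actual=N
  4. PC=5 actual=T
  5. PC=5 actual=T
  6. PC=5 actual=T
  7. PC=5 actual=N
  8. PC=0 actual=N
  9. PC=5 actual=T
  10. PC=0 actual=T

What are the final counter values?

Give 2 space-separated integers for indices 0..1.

Ev 1: PC=0 idx=0 pred=N actual=T -> ctr[0]=2
Ev 2: PC=5 idx=1 pred=N actual=T -> ctr[1]=2
Ev 3: PC=0 idx=0 pred=T actual=N -> ctr[0]=1
Ev 4: PC=5 idx=1 pred=T actual=T -> ctr[1]=3
Ev 5: PC=5 idx=1 pred=T actual=T -> ctr[1]=3
Ev 6: PC=5 idx=1 pred=T actual=T -> ctr[1]=3
Ev 7: PC=5 idx=1 pred=T actual=N -> ctr[1]=2
Ev 8: PC=0 idx=0 pred=N actual=N -> ctr[0]=0
Ev 9: PC=5 idx=1 pred=T actual=T -> ctr[1]=3
Ev 10: PC=0 idx=0 pred=N actual=T -> ctr[0]=1

Answer: 1 3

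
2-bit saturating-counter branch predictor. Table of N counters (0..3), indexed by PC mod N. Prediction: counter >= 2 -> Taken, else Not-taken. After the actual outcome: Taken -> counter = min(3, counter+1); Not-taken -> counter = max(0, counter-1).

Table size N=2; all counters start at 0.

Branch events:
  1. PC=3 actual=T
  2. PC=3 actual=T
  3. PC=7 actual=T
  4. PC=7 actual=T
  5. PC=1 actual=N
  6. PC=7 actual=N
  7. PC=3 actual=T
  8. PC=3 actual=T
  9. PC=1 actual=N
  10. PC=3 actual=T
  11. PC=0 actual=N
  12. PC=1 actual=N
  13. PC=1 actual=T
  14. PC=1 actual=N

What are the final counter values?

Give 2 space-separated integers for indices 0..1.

Answer: 0 2

Derivation:
Ev 1: PC=3 idx=1 pred=N actual=T -> ctr[1]=1
Ev 2: PC=3 idx=1 pred=N actual=T -> ctr[1]=2
Ev 3: PC=7 idx=1 pred=T actual=T -> ctr[1]=3
Ev 4: PC=7 idx=1 pred=T actual=T -> ctr[1]=3
Ev 5: PC=1 idx=1 pred=T actual=N -> ctr[1]=2
Ev 6: PC=7 idx=1 pred=T actual=N -> ctr[1]=1
Ev 7: PC=3 idx=1 pred=N actual=T -> ctr[1]=2
Ev 8: PC=3 idx=1 pred=T actual=T -> ctr[1]=3
Ev 9: PC=1 idx=1 pred=T actual=N -> ctr[1]=2
Ev 10: PC=3 idx=1 pred=T actual=T -> ctr[1]=3
Ev 11: PC=0 idx=0 pred=N actual=N -> ctr[0]=0
Ev 12: PC=1 idx=1 pred=T actual=N -> ctr[1]=2
Ev 13: PC=1 idx=1 pred=T actual=T -> ctr[1]=3
Ev 14: PC=1 idx=1 pred=T actual=N -> ctr[1]=2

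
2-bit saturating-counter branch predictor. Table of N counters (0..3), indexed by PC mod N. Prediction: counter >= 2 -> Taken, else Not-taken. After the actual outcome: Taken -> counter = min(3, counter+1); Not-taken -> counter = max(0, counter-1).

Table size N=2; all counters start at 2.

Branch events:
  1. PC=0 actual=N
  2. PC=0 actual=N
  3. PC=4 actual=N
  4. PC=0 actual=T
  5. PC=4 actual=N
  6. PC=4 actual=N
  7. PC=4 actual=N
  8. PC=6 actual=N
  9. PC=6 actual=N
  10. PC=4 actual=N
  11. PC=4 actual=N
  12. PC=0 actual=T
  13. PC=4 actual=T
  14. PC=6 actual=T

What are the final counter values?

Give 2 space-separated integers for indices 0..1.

Ev 1: PC=0 idx=0 pred=T actual=N -> ctr[0]=1
Ev 2: PC=0 idx=0 pred=N actual=N -> ctr[0]=0
Ev 3: PC=4 idx=0 pred=N actual=N -> ctr[0]=0
Ev 4: PC=0 idx=0 pred=N actual=T -> ctr[0]=1
Ev 5: PC=4 idx=0 pred=N actual=N -> ctr[0]=0
Ev 6: PC=4 idx=0 pred=N actual=N -> ctr[0]=0
Ev 7: PC=4 idx=0 pred=N actual=N -> ctr[0]=0
Ev 8: PC=6 idx=0 pred=N actual=N -> ctr[0]=0
Ev 9: PC=6 idx=0 pred=N actual=N -> ctr[0]=0
Ev 10: PC=4 idx=0 pred=N actual=N -> ctr[0]=0
Ev 11: PC=4 idx=0 pred=N actual=N -> ctr[0]=0
Ev 12: PC=0 idx=0 pred=N actual=T -> ctr[0]=1
Ev 13: PC=4 idx=0 pred=N actual=T -> ctr[0]=2
Ev 14: PC=6 idx=0 pred=T actual=T -> ctr[0]=3

Answer: 3 2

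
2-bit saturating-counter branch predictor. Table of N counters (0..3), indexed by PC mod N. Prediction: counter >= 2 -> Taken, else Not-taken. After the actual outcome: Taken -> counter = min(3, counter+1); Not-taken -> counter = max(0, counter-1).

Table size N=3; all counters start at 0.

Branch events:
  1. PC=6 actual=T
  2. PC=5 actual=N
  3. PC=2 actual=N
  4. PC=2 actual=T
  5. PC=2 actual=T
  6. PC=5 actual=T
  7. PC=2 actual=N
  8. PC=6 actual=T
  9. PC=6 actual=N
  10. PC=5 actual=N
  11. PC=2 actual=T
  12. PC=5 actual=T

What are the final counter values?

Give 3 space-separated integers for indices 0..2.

Answer: 1 0 3

Derivation:
Ev 1: PC=6 idx=0 pred=N actual=T -> ctr[0]=1
Ev 2: PC=5 idx=2 pred=N actual=N -> ctr[2]=0
Ev 3: PC=2 idx=2 pred=N actual=N -> ctr[2]=0
Ev 4: PC=2 idx=2 pred=N actual=T -> ctr[2]=1
Ev 5: PC=2 idx=2 pred=N actual=T -> ctr[2]=2
Ev 6: PC=5 idx=2 pred=T actual=T -> ctr[2]=3
Ev 7: PC=2 idx=2 pred=T actual=N -> ctr[2]=2
Ev 8: PC=6 idx=0 pred=N actual=T -> ctr[0]=2
Ev 9: PC=6 idx=0 pred=T actual=N -> ctr[0]=1
Ev 10: PC=5 idx=2 pred=T actual=N -> ctr[2]=1
Ev 11: PC=2 idx=2 pred=N actual=T -> ctr[2]=2
Ev 12: PC=5 idx=2 pred=T actual=T -> ctr[2]=3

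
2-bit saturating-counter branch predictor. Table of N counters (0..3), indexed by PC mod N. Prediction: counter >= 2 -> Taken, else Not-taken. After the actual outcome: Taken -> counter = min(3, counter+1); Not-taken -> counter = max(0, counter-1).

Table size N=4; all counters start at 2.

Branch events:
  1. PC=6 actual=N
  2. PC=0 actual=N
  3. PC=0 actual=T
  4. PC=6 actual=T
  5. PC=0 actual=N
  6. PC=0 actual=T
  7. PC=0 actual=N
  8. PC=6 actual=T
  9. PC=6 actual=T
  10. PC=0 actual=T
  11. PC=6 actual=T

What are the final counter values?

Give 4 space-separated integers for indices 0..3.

Answer: 2 2 3 2

Derivation:
Ev 1: PC=6 idx=2 pred=T actual=N -> ctr[2]=1
Ev 2: PC=0 idx=0 pred=T actual=N -> ctr[0]=1
Ev 3: PC=0 idx=0 pred=N actual=T -> ctr[0]=2
Ev 4: PC=6 idx=2 pred=N actual=T -> ctr[2]=2
Ev 5: PC=0 idx=0 pred=T actual=N -> ctr[0]=1
Ev 6: PC=0 idx=0 pred=N actual=T -> ctr[0]=2
Ev 7: PC=0 idx=0 pred=T actual=N -> ctr[0]=1
Ev 8: PC=6 idx=2 pred=T actual=T -> ctr[2]=3
Ev 9: PC=6 idx=2 pred=T actual=T -> ctr[2]=3
Ev 10: PC=0 idx=0 pred=N actual=T -> ctr[0]=2
Ev 11: PC=6 idx=2 pred=T actual=T -> ctr[2]=3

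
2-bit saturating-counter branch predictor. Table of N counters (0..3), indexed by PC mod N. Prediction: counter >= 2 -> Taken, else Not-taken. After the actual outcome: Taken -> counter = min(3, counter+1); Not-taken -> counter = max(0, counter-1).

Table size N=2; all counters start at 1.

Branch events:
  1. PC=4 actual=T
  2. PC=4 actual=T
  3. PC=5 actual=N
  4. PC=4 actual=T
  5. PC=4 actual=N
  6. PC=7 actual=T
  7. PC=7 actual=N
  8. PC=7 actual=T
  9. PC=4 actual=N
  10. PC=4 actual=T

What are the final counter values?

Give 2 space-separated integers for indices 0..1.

Answer: 2 1

Derivation:
Ev 1: PC=4 idx=0 pred=N actual=T -> ctr[0]=2
Ev 2: PC=4 idx=0 pred=T actual=T -> ctr[0]=3
Ev 3: PC=5 idx=1 pred=N actual=N -> ctr[1]=0
Ev 4: PC=4 idx=0 pred=T actual=T -> ctr[0]=3
Ev 5: PC=4 idx=0 pred=T actual=N -> ctr[0]=2
Ev 6: PC=7 idx=1 pred=N actual=T -> ctr[1]=1
Ev 7: PC=7 idx=1 pred=N actual=N -> ctr[1]=0
Ev 8: PC=7 idx=1 pred=N actual=T -> ctr[1]=1
Ev 9: PC=4 idx=0 pred=T actual=N -> ctr[0]=1
Ev 10: PC=4 idx=0 pred=N actual=T -> ctr[0]=2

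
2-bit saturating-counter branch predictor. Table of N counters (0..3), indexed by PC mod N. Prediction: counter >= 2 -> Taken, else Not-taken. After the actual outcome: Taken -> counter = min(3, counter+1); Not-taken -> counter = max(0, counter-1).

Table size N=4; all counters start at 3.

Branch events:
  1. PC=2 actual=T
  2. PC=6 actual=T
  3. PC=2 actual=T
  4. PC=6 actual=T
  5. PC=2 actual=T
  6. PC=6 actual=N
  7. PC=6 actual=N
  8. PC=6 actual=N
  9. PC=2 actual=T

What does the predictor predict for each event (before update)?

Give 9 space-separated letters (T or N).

Answer: T T T T T T T N N

Derivation:
Ev 1: PC=2 idx=2 pred=T actual=T -> ctr[2]=3
Ev 2: PC=6 idx=2 pred=T actual=T -> ctr[2]=3
Ev 3: PC=2 idx=2 pred=T actual=T -> ctr[2]=3
Ev 4: PC=6 idx=2 pred=T actual=T -> ctr[2]=3
Ev 5: PC=2 idx=2 pred=T actual=T -> ctr[2]=3
Ev 6: PC=6 idx=2 pred=T actual=N -> ctr[2]=2
Ev 7: PC=6 idx=2 pred=T actual=N -> ctr[2]=1
Ev 8: PC=6 idx=2 pred=N actual=N -> ctr[2]=0
Ev 9: PC=2 idx=2 pred=N actual=T -> ctr[2]=1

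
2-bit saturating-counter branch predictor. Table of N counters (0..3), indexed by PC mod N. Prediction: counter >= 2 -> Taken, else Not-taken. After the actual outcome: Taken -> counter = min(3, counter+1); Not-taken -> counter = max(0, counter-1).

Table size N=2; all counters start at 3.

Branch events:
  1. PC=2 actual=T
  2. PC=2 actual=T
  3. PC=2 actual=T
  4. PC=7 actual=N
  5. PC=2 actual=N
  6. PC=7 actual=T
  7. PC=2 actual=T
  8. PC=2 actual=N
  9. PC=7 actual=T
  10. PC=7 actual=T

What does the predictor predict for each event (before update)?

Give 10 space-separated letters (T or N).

Answer: T T T T T T T T T T

Derivation:
Ev 1: PC=2 idx=0 pred=T actual=T -> ctr[0]=3
Ev 2: PC=2 idx=0 pred=T actual=T -> ctr[0]=3
Ev 3: PC=2 idx=0 pred=T actual=T -> ctr[0]=3
Ev 4: PC=7 idx=1 pred=T actual=N -> ctr[1]=2
Ev 5: PC=2 idx=0 pred=T actual=N -> ctr[0]=2
Ev 6: PC=7 idx=1 pred=T actual=T -> ctr[1]=3
Ev 7: PC=2 idx=0 pred=T actual=T -> ctr[0]=3
Ev 8: PC=2 idx=0 pred=T actual=N -> ctr[0]=2
Ev 9: PC=7 idx=1 pred=T actual=T -> ctr[1]=3
Ev 10: PC=7 idx=1 pred=T actual=T -> ctr[1]=3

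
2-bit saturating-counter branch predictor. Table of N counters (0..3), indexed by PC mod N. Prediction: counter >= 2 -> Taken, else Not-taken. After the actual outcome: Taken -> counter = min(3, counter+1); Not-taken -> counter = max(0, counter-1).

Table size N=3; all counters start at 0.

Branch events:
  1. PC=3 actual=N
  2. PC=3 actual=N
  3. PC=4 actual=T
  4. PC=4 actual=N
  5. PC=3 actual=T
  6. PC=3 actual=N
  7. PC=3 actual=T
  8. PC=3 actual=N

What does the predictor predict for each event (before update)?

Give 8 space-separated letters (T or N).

Answer: N N N N N N N N

Derivation:
Ev 1: PC=3 idx=0 pred=N actual=N -> ctr[0]=0
Ev 2: PC=3 idx=0 pred=N actual=N -> ctr[0]=0
Ev 3: PC=4 idx=1 pred=N actual=T -> ctr[1]=1
Ev 4: PC=4 idx=1 pred=N actual=N -> ctr[1]=0
Ev 5: PC=3 idx=0 pred=N actual=T -> ctr[0]=1
Ev 6: PC=3 idx=0 pred=N actual=N -> ctr[0]=0
Ev 7: PC=3 idx=0 pred=N actual=T -> ctr[0]=1
Ev 8: PC=3 idx=0 pred=N actual=N -> ctr[0]=0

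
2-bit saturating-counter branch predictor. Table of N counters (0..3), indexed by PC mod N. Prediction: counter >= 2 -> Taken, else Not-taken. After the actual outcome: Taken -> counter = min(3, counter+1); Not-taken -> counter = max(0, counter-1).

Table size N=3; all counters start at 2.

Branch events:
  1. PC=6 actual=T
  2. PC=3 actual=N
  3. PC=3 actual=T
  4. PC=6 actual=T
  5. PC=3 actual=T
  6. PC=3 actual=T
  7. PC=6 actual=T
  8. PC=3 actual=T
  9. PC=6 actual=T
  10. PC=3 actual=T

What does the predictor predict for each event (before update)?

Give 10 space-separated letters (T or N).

Answer: T T T T T T T T T T

Derivation:
Ev 1: PC=6 idx=0 pred=T actual=T -> ctr[0]=3
Ev 2: PC=3 idx=0 pred=T actual=N -> ctr[0]=2
Ev 3: PC=3 idx=0 pred=T actual=T -> ctr[0]=3
Ev 4: PC=6 idx=0 pred=T actual=T -> ctr[0]=3
Ev 5: PC=3 idx=0 pred=T actual=T -> ctr[0]=3
Ev 6: PC=3 idx=0 pred=T actual=T -> ctr[0]=3
Ev 7: PC=6 idx=0 pred=T actual=T -> ctr[0]=3
Ev 8: PC=3 idx=0 pred=T actual=T -> ctr[0]=3
Ev 9: PC=6 idx=0 pred=T actual=T -> ctr[0]=3
Ev 10: PC=3 idx=0 pred=T actual=T -> ctr[0]=3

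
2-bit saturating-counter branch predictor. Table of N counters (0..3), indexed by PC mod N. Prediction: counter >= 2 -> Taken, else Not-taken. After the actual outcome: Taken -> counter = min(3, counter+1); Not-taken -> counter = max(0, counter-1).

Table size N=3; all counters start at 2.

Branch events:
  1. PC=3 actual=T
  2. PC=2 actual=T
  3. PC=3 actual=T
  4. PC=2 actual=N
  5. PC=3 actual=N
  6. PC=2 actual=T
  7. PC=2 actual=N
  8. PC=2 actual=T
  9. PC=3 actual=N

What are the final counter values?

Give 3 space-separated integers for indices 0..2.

Answer: 1 2 3

Derivation:
Ev 1: PC=3 idx=0 pred=T actual=T -> ctr[0]=3
Ev 2: PC=2 idx=2 pred=T actual=T -> ctr[2]=3
Ev 3: PC=3 idx=0 pred=T actual=T -> ctr[0]=3
Ev 4: PC=2 idx=2 pred=T actual=N -> ctr[2]=2
Ev 5: PC=3 idx=0 pred=T actual=N -> ctr[0]=2
Ev 6: PC=2 idx=2 pred=T actual=T -> ctr[2]=3
Ev 7: PC=2 idx=2 pred=T actual=N -> ctr[2]=2
Ev 8: PC=2 idx=2 pred=T actual=T -> ctr[2]=3
Ev 9: PC=3 idx=0 pred=T actual=N -> ctr[0]=1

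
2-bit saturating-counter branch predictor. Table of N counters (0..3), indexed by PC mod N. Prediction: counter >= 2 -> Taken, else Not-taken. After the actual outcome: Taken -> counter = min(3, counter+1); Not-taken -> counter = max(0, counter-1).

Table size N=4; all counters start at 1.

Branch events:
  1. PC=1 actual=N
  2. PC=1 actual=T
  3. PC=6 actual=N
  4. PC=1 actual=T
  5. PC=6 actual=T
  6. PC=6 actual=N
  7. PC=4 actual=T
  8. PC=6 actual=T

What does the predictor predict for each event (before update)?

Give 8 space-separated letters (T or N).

Answer: N N N N N N N N

Derivation:
Ev 1: PC=1 idx=1 pred=N actual=N -> ctr[1]=0
Ev 2: PC=1 idx=1 pred=N actual=T -> ctr[1]=1
Ev 3: PC=6 idx=2 pred=N actual=N -> ctr[2]=0
Ev 4: PC=1 idx=1 pred=N actual=T -> ctr[1]=2
Ev 5: PC=6 idx=2 pred=N actual=T -> ctr[2]=1
Ev 6: PC=6 idx=2 pred=N actual=N -> ctr[2]=0
Ev 7: PC=4 idx=0 pred=N actual=T -> ctr[0]=2
Ev 8: PC=6 idx=2 pred=N actual=T -> ctr[2]=1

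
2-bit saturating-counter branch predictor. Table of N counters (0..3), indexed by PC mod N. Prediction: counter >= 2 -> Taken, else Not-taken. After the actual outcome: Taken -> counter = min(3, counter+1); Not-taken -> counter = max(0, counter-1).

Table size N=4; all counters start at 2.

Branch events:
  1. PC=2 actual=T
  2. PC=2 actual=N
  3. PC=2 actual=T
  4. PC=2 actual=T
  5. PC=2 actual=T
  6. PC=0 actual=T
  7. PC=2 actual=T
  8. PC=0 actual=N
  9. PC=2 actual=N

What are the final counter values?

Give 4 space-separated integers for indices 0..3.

Ev 1: PC=2 idx=2 pred=T actual=T -> ctr[2]=3
Ev 2: PC=2 idx=2 pred=T actual=N -> ctr[2]=2
Ev 3: PC=2 idx=2 pred=T actual=T -> ctr[2]=3
Ev 4: PC=2 idx=2 pred=T actual=T -> ctr[2]=3
Ev 5: PC=2 idx=2 pred=T actual=T -> ctr[2]=3
Ev 6: PC=0 idx=0 pred=T actual=T -> ctr[0]=3
Ev 7: PC=2 idx=2 pred=T actual=T -> ctr[2]=3
Ev 8: PC=0 idx=0 pred=T actual=N -> ctr[0]=2
Ev 9: PC=2 idx=2 pred=T actual=N -> ctr[2]=2

Answer: 2 2 2 2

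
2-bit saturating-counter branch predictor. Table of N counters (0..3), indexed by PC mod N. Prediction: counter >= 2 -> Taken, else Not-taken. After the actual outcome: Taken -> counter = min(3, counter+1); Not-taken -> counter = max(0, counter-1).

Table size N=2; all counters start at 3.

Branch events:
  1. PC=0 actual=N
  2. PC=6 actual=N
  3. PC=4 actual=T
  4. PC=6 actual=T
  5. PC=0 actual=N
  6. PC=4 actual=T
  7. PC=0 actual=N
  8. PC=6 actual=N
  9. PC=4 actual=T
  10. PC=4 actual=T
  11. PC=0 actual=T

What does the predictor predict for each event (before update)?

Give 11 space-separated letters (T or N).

Answer: T T N T T T T T N T T

Derivation:
Ev 1: PC=0 idx=0 pred=T actual=N -> ctr[0]=2
Ev 2: PC=6 idx=0 pred=T actual=N -> ctr[0]=1
Ev 3: PC=4 idx=0 pred=N actual=T -> ctr[0]=2
Ev 4: PC=6 idx=0 pred=T actual=T -> ctr[0]=3
Ev 5: PC=0 idx=0 pred=T actual=N -> ctr[0]=2
Ev 6: PC=4 idx=0 pred=T actual=T -> ctr[0]=3
Ev 7: PC=0 idx=0 pred=T actual=N -> ctr[0]=2
Ev 8: PC=6 idx=0 pred=T actual=N -> ctr[0]=1
Ev 9: PC=4 idx=0 pred=N actual=T -> ctr[0]=2
Ev 10: PC=4 idx=0 pred=T actual=T -> ctr[0]=3
Ev 11: PC=0 idx=0 pred=T actual=T -> ctr[0]=3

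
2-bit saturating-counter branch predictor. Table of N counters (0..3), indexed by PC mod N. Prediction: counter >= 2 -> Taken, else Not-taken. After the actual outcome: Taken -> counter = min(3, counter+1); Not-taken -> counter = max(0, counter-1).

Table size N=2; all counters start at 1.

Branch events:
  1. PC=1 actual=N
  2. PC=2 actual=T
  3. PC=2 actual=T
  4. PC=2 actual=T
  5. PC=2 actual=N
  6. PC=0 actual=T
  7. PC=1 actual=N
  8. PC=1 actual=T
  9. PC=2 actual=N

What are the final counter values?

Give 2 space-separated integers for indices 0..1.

Answer: 2 1

Derivation:
Ev 1: PC=1 idx=1 pred=N actual=N -> ctr[1]=0
Ev 2: PC=2 idx=0 pred=N actual=T -> ctr[0]=2
Ev 3: PC=2 idx=0 pred=T actual=T -> ctr[0]=3
Ev 4: PC=2 idx=0 pred=T actual=T -> ctr[0]=3
Ev 5: PC=2 idx=0 pred=T actual=N -> ctr[0]=2
Ev 6: PC=0 idx=0 pred=T actual=T -> ctr[0]=3
Ev 7: PC=1 idx=1 pred=N actual=N -> ctr[1]=0
Ev 8: PC=1 idx=1 pred=N actual=T -> ctr[1]=1
Ev 9: PC=2 idx=0 pred=T actual=N -> ctr[0]=2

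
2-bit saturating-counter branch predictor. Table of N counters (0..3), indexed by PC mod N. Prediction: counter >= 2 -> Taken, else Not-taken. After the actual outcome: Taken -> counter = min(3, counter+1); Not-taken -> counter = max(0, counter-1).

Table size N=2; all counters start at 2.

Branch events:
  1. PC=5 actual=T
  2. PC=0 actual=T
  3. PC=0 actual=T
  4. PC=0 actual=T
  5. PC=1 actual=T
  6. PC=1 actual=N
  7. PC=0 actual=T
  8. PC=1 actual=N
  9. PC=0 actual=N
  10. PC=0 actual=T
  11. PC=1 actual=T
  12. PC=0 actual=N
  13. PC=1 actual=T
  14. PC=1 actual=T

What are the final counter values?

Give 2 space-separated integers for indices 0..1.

Ev 1: PC=5 idx=1 pred=T actual=T -> ctr[1]=3
Ev 2: PC=0 idx=0 pred=T actual=T -> ctr[0]=3
Ev 3: PC=0 idx=0 pred=T actual=T -> ctr[0]=3
Ev 4: PC=0 idx=0 pred=T actual=T -> ctr[0]=3
Ev 5: PC=1 idx=1 pred=T actual=T -> ctr[1]=3
Ev 6: PC=1 idx=1 pred=T actual=N -> ctr[1]=2
Ev 7: PC=0 idx=0 pred=T actual=T -> ctr[0]=3
Ev 8: PC=1 idx=1 pred=T actual=N -> ctr[1]=1
Ev 9: PC=0 idx=0 pred=T actual=N -> ctr[0]=2
Ev 10: PC=0 idx=0 pred=T actual=T -> ctr[0]=3
Ev 11: PC=1 idx=1 pred=N actual=T -> ctr[1]=2
Ev 12: PC=0 idx=0 pred=T actual=N -> ctr[0]=2
Ev 13: PC=1 idx=1 pred=T actual=T -> ctr[1]=3
Ev 14: PC=1 idx=1 pred=T actual=T -> ctr[1]=3

Answer: 2 3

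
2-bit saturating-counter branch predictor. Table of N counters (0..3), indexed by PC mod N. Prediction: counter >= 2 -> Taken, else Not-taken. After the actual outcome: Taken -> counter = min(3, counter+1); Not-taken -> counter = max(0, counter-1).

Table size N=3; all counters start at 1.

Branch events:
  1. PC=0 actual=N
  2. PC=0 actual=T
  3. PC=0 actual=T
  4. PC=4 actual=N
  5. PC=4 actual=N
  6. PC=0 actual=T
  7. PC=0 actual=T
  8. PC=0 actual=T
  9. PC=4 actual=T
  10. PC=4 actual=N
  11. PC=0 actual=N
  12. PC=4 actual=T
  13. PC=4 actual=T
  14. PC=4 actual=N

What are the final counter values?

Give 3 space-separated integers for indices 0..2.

Ev 1: PC=0 idx=0 pred=N actual=N -> ctr[0]=0
Ev 2: PC=0 idx=0 pred=N actual=T -> ctr[0]=1
Ev 3: PC=0 idx=0 pred=N actual=T -> ctr[0]=2
Ev 4: PC=4 idx=1 pred=N actual=N -> ctr[1]=0
Ev 5: PC=4 idx=1 pred=N actual=N -> ctr[1]=0
Ev 6: PC=0 idx=0 pred=T actual=T -> ctr[0]=3
Ev 7: PC=0 idx=0 pred=T actual=T -> ctr[0]=3
Ev 8: PC=0 idx=0 pred=T actual=T -> ctr[0]=3
Ev 9: PC=4 idx=1 pred=N actual=T -> ctr[1]=1
Ev 10: PC=4 idx=1 pred=N actual=N -> ctr[1]=0
Ev 11: PC=0 idx=0 pred=T actual=N -> ctr[0]=2
Ev 12: PC=4 idx=1 pred=N actual=T -> ctr[1]=1
Ev 13: PC=4 idx=1 pred=N actual=T -> ctr[1]=2
Ev 14: PC=4 idx=1 pred=T actual=N -> ctr[1]=1

Answer: 2 1 1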